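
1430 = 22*65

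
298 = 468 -170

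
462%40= 22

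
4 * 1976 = 7904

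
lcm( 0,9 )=0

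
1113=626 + 487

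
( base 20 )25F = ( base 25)1BF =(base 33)RO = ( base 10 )915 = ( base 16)393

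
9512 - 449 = 9063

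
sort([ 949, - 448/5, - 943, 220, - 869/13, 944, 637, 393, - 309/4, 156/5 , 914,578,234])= [  -  943 , - 448/5,- 309/4,-869/13, 156/5,220,234, 393, 578, 637,  914, 944,949] 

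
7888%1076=356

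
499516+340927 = 840443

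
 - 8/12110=- 1 + 6051/6055 = - 0.00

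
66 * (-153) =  - 10098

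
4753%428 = 45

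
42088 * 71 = 2988248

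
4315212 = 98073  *44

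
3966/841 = 3966/841 = 4.72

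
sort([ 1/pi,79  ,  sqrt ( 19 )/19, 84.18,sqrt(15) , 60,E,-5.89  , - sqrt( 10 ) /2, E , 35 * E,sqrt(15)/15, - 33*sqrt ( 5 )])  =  [ - 33*sqrt(5),-5.89, - sqrt(10)/2,  sqrt(19)/19, sqrt(15 )/15,1/pi,E,E, sqrt( 15 ), 60,79, 84.18 , 35 * E ]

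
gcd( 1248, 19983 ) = 3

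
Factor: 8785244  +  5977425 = 14762669^1 = 14762669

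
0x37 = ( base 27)21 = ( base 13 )43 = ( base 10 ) 55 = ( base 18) 31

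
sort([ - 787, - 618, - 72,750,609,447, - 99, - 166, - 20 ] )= [ - 787, - 618, - 166, - 99, - 72, - 20,447 , 609,750] 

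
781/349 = 2 + 83/349 = 2.24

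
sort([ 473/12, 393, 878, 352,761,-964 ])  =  [ - 964,473/12, 352,393,  761,878]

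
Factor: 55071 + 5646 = 60717 = 3^1 * 37^1 *547^1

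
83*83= 6889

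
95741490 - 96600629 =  - 859139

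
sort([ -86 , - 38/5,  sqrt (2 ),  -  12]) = [ - 86, - 12, - 38/5, sqrt(2 )] 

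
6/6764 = 3/3382 = 0.00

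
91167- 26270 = 64897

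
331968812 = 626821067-294852255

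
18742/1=18742   =  18742.00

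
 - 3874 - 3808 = - 7682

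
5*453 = 2265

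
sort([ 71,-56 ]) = [-56 , 71 ] 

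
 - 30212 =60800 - 91012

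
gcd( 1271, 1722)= 41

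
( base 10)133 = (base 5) 1013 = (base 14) 97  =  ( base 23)5I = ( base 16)85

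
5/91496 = 5/91496 = 0.00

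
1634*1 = 1634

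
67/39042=67/39042 = 0.00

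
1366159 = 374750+991409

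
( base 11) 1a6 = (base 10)237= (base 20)bh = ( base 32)7D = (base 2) 11101101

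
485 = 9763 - 9278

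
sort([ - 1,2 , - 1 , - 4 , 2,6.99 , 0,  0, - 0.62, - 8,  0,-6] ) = [ - 8 , - 6, - 4, - 1 , - 1, - 0.62, 0,0,0,2, 2,  6.99] 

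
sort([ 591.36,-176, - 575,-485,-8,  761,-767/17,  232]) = [  -  575,  -  485,  -  176,-767/17 , - 8, 232, 591.36 , 761]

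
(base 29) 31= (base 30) 2s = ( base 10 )88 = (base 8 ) 130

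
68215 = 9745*7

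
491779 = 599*821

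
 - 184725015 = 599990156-784715171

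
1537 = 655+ 882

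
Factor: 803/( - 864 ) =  - 2^( - 5 ) * 3^( - 3 )*11^1*73^1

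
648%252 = 144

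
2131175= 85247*25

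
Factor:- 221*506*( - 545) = 2^1*5^1*11^1*13^1*17^1*23^1*109^1= 60945170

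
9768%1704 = 1248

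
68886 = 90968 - 22082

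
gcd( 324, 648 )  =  324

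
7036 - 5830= 1206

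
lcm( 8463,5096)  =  473928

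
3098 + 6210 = 9308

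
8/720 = 1/90 = 0.01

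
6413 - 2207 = 4206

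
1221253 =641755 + 579498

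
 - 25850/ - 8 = 3231 + 1/4 = 3231.25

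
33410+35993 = 69403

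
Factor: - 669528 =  - 2^3*3^2*17^1*547^1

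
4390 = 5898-1508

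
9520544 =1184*8041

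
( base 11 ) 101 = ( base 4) 1322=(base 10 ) 122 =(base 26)4i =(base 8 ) 172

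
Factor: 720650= 2^1*5^2 * 7^1*29^1*71^1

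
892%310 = 272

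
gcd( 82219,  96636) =1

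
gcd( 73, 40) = 1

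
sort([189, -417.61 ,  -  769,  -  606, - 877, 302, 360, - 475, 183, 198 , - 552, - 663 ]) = [ - 877, - 769, - 663, - 606,  -  552, -475, - 417.61, 183, 189,198 , 302, 360]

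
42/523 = 42/523 = 0.08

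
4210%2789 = 1421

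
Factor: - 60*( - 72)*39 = 168480 = 2^5 * 3^4*5^1*13^1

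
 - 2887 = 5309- 8196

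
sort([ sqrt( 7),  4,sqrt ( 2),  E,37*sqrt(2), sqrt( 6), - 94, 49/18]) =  [ - 94,sqrt( 2),sqrt(6),sqrt( 7),E,49/18,  4 , 37 * sqrt(2)]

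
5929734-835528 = 5094206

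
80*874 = 69920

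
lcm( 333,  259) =2331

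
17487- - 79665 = 97152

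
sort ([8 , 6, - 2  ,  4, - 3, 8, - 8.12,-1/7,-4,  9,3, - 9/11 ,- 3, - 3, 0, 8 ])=[ - 8.12, - 4, - 3, - 3, - 3,-2, - 9/11, - 1/7,0,3,4,6,8 , 8,  8, 9]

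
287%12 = 11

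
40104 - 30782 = 9322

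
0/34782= 0 = 0.00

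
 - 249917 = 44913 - 294830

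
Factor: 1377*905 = 1246185 = 3^4*5^1*17^1*181^1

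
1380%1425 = 1380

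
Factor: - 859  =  - 859^1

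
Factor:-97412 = - 2^2 * 7^3 * 71^1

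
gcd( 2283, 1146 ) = 3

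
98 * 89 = 8722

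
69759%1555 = 1339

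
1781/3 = 1781/3 = 593.67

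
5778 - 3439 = 2339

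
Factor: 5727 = 3^1* 23^1*83^1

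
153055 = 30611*5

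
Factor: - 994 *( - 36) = 2^3*3^2*7^1 * 71^1 = 35784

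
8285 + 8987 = 17272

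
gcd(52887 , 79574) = 1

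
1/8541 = 1/8541 = 0.00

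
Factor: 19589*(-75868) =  - 1486178252=- 2^2 * 13^1*19^1*1031^1*1459^1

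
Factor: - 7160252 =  - 2^2*11^1*353^1*461^1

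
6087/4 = 6087/4 = 1521.75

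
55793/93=55793/93= 599.92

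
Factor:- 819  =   -3^2 *7^1*13^1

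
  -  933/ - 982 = 933/982 =0.95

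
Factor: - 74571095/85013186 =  - 2^( - 1)*5^1*17^1*37^1*131^1*179^ ( - 1 )*181^1*237467^ ( - 1) 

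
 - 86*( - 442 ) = 38012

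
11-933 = - 922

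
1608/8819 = 1608/8819 = 0.18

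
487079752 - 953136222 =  - 466056470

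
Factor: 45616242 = 2^1*3^1*7^1*1086101^1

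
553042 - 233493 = 319549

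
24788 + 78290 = 103078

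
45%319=45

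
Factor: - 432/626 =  - 216/313 = - 2^3*3^3*313^(-1 )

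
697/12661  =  697/12661 = 0.06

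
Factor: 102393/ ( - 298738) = -2^( - 1)*3^2*11^( - 1)*31^1  *  37^( - 1 ) = -279/814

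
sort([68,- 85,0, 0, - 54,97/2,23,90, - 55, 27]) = [ - 85, -55,-54, 0, 0, 23, 27, 97/2,68, 90]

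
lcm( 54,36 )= 108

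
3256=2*1628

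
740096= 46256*16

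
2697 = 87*31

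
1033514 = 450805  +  582709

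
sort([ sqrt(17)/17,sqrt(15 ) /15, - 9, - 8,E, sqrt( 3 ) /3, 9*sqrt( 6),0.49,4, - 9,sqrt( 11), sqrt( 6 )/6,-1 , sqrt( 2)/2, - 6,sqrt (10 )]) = [  -  9, - 9, -8, - 6, - 1, sqrt( 17)/17,  sqrt(15 )/15,  sqrt( 6) /6, 0.49,sqrt (3 )/3,sqrt( 2 )/2,E , sqrt( 10 ),sqrt(11 ),4,9*sqrt (6 ) ] 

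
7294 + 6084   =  13378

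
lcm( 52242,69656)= 208968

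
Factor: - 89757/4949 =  - 3^2*7^( - 2) * 101^( - 1 )*9973^1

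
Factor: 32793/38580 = 2^( - 2)*5^( - 1)*17^1 = 17/20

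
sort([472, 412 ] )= [412,472]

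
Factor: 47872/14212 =2^6*19^ (-1 ) = 64/19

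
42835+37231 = 80066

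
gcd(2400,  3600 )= 1200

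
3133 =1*3133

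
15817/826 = 19 + 123/826=19.15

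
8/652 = 2/163=0.01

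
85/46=85/46 = 1.85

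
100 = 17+83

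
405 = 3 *135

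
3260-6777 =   -  3517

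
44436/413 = 6348/59 = 107.59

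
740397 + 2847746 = 3588143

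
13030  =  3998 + 9032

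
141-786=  - 645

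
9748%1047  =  325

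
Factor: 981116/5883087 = 2^2*3^( - 1 )*7^( -2)*31^( - 1)*1291^( - 1)*245279^1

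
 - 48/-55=48/55 = 0.87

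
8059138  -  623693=7435445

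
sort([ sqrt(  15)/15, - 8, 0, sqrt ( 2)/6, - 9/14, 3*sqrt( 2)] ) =[ - 8, - 9/14, 0, sqrt ( 2)/6, sqrt( 15 ) /15, 3*sqrt( 2 ) ]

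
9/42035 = 9/42035=0.00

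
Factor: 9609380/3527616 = 2^(  -  4) * 3^( -1 )*5^1*11^1*19^( - 1)*31^1*967^(-1 )*1409^1 =2402345/881904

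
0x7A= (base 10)122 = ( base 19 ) 68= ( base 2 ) 1111010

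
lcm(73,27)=1971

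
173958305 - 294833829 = - 120875524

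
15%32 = 15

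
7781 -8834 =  - 1053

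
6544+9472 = 16016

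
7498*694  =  5203612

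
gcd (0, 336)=336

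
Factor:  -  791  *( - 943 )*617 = 460228321 = 7^1*23^1*41^1*113^1*617^1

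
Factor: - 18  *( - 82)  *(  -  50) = -2^3*3^2*5^2*41^1 = -73800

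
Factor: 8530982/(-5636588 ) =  - 2^(-1)*17^(-1) * 131^1*32561^1 * 82891^(-1 ) = - 4265491/2818294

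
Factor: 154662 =2^1*3^1*149^1*173^1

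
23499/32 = 23499/32 = 734.34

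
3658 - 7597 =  - 3939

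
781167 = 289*2703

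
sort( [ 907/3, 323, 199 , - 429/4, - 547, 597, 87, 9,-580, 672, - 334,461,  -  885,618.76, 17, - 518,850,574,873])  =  [  -  885, - 580, - 547, - 518, -334, - 429/4,9, 17,87,199,907/3 , 323, 461, 574, 597,618.76,672, 850,873]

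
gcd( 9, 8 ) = 1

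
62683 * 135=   8462205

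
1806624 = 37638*48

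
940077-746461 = 193616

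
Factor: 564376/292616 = 19^1*47^1 * 463^( - 1) = 893/463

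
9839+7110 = 16949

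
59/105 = 59/105 = 0.56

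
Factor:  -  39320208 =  - 2^4*3^3*91019^1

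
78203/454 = 78203/454 = 172.25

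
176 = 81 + 95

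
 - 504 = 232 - 736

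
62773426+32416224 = 95189650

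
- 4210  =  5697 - 9907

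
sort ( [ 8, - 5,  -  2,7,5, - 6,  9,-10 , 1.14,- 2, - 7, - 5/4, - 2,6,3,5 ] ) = [-10, - 7, - 6,  -  5,  -  2,- 2, - 2,-5/4,1.14,3,5,  5, 6,7,8, 9]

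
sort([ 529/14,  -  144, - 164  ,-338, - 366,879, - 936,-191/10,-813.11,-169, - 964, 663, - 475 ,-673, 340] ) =[  -  964, -936, - 813.11 ,- 673 ,- 475,  -  366 , - 338,-169, - 164,- 144, - 191/10, 529/14,340, 663,879 ]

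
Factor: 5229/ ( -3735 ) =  - 5^( -1)*7^1 = - 7/5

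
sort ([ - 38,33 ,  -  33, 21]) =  [  -  38, - 33,  21, 33] 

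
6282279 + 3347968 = 9630247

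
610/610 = 1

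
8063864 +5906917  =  13970781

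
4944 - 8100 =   -  3156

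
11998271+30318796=42317067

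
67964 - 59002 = 8962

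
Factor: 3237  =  3^1*13^1*83^1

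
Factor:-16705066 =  - 2^1 * 7^1*19^1*62801^1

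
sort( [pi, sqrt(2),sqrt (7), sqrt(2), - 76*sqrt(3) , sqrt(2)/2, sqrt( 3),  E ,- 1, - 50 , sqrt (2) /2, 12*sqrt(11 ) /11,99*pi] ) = [- 76*sqrt(3) , - 50, - 1, sqrt( 2)/2, sqrt(2)/2, sqrt(2 ) , sqrt(2), sqrt(3 ), sqrt( 7 ), E, pi,  12 * sqrt (11 ) /11,99*pi ]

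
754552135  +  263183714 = 1017735849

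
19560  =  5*3912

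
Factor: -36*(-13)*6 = 2^3 *3^3*13^1 = 2808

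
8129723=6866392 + 1263331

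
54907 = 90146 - 35239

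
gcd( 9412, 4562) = 2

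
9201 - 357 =8844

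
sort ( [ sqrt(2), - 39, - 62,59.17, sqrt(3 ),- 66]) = [ - 66, - 62, - 39,sqrt(2),sqrt(3 ),59.17 ] 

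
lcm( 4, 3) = 12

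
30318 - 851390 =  - 821072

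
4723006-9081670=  - 4358664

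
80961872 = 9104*8893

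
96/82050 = 16/13675 = 0.00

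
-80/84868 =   -  1 + 21197/21217 =-0.00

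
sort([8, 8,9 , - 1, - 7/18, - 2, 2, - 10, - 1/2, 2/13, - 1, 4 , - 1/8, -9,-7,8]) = [ - 10, - 9,- 7,-2, - 1, - 1, - 1/2,-7/18,-1/8,2/13,2,4,8,  8,8, 9 ] 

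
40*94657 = 3786280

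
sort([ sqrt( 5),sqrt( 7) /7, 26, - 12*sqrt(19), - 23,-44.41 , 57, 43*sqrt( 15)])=[-12*sqrt( 19 ), - 44.41 ,-23,  sqrt( 7) /7,  sqrt (5), 26, 57,43*sqrt(15)] 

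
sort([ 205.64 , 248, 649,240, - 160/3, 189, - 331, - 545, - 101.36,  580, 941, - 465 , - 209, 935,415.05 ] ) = [ - 545, - 465, - 331, - 209, - 101.36,- 160/3, 189,  205.64, 240, 248, 415.05, 580,649,  935,  941] 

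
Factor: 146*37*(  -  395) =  - 2^1*5^1*37^1*73^1*79^1 = - 2133790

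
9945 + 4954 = 14899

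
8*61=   488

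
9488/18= 527  +  1/9 = 527.11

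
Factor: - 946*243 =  - 229878 = -2^1*3^5*11^1 * 43^1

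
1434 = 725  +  709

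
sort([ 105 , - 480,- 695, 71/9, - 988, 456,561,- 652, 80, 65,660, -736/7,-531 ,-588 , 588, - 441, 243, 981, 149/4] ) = [- 988,  -  695,  -  652, - 588, - 531, - 480, - 441, - 736/7 , 71/9, 149/4, 65, 80,105,243,456, 561, 588, 660, 981]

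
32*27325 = 874400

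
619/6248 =619/6248 = 0.10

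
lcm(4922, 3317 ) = 152582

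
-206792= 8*(-25849) 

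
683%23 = 16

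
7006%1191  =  1051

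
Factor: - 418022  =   - 2^1 * 11^1*19001^1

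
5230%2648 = 2582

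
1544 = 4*386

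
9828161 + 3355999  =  13184160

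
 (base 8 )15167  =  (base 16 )1a77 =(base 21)F7D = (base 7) 25516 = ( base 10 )6775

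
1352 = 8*169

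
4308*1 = 4308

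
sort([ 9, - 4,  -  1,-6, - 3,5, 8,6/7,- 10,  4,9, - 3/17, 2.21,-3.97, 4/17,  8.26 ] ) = [ - 10, - 6, - 4, - 3.97, - 3, - 1, - 3/17 , 4/17, 6/7, 2.21,4, 5, 8, 8.26,  9,9 ]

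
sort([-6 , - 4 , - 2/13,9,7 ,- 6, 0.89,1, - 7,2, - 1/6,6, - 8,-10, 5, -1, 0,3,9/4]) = [  -  10, - 8, - 7, - 6,-6,-4,-1 ,  -  1/6, - 2/13,0, 0.89, 1,2,9/4,3,  5,6 , 7, 9]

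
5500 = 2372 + 3128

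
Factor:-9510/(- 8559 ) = 2^1*3^( - 2)*5^1 = 10/9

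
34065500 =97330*350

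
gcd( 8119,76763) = 1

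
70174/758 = 92 + 219/379 = 92.58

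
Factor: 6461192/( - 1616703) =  - 2^3 * 3^(-1 )*11^( - 1) * 379^1 * 2131^1*48991^( - 1 )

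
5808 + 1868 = 7676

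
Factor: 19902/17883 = 6634/5961 = 2^1 * 3^( - 1 )*31^1 *107^1*1987^( - 1 ) 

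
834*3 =2502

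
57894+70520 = 128414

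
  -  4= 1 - 5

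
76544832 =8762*8736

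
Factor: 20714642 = 2^1*13^1 * 29^1*83^1*331^1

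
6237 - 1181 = 5056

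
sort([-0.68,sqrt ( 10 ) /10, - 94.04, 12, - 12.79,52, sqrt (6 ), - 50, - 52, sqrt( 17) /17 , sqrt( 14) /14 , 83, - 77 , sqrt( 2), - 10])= [ - 94.04, - 77 , - 52, - 50, - 12.79, - 10, - 0.68,  sqrt( 17) /17,sqrt(14) /14,sqrt( 10)/10,  sqrt(2), sqrt( 6) , 12,52,83]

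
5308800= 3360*1580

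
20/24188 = 5/6047 = 0.00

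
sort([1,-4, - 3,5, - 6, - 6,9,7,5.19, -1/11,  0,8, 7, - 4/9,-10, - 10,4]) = [ - 10, - 10, -6,- 6, - 4 ,-3,-4/9,- 1/11,0,1,4, 5,5.19,7,7 , 8,9]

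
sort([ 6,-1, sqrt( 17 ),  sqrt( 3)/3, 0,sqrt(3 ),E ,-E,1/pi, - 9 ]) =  [ - 9 , - E,- 1, 0, 1/pi,sqrt(3) /3, sqrt(3), E,sqrt( 17), 6 ] 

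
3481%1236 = 1009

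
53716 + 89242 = 142958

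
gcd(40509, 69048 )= 63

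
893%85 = 43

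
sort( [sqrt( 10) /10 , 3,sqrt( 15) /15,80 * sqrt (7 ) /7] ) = [sqrt(15) /15 , sqrt(10) /10,3, 80*sqrt( 7)/7 ]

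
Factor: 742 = 2^1 *7^1 * 53^1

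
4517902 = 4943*914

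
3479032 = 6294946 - 2815914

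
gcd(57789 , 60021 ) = 9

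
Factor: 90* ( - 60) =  - 2^3*3^3*5^2 = - 5400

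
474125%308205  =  165920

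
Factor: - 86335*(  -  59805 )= 3^3* 5^2 * 31^1 * 443^1*557^1= 5163264675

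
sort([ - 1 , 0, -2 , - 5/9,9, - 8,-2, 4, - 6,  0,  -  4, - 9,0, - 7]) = [ - 9, - 8, - 7, - 6, - 4, - 2, - 2, - 1 , - 5/9,  0, 0, 0, 4,  9]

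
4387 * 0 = 0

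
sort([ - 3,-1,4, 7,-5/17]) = [  -  3, -1,-5/17,4,7]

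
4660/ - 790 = -6 + 8/79 = - 5.90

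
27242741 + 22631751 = 49874492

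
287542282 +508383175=795925457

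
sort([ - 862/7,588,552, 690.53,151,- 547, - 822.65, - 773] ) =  [ - 822.65,-773, - 547, - 862/7, 151 , 552,588,690.53]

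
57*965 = 55005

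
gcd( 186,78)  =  6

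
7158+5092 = 12250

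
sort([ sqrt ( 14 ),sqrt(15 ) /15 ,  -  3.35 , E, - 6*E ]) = [-6 * E, - 3.35, sqrt ( 15 ) /15, E, sqrt(14 ) ]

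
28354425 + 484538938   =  512893363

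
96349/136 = 96349/136=708.45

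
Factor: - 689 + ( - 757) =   -  1446 = - 2^1*3^1*241^1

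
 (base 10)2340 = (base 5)33330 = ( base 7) 6552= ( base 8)4444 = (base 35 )1vu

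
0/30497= 0 = 0.00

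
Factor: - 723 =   -  3^1 * 241^1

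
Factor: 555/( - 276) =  - 185/92 = - 2^( - 2 )*5^1*23^( - 1)* 37^1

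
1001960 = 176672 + 825288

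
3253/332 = 9 + 265/332 = 9.80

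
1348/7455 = 1348/7455 = 0.18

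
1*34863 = 34863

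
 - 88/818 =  - 44/409 = - 0.11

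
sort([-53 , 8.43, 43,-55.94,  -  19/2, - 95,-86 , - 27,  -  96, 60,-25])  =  [ -96,  -  95,-86, - 55.94, - 53, - 27,  -  25, - 19/2, 8.43,43, 60]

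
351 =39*9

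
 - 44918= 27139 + -72057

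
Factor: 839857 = 19^1*44203^1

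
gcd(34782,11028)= 6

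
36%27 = 9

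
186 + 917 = 1103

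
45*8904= 400680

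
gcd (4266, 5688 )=1422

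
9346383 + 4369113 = 13715496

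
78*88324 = 6889272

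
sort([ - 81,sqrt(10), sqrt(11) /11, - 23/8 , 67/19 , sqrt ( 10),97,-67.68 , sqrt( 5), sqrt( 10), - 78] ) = [ - 81, - 78  ,- 67.68,  -  23/8,sqrt( 11 ) /11,sqrt (5), sqrt (10),  sqrt (10) , sqrt ( 10), 67/19 , 97 ]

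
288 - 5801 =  - 5513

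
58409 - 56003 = 2406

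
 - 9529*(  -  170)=1619930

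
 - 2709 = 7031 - 9740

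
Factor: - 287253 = - 3^3*10639^1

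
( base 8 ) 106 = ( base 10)70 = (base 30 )2a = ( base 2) 1000110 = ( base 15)4a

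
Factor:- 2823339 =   -  3^1*503^1*1871^1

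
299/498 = 299/498 = 0.60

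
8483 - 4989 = 3494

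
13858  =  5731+8127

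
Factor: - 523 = -523^1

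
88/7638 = 44/3819 = 0.01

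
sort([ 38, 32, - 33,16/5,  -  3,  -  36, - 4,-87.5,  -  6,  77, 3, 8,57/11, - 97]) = [-97,-87.5, - 36, -33, - 6,-4 ,-3, 3, 16/5,  57/11,8, 32, 38, 77]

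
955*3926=3749330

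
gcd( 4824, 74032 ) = 8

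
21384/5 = 21384/5 = 4276.80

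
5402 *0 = 0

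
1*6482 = 6482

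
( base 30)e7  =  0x1AB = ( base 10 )427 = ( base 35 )C7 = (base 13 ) 26b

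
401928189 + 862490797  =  1264418986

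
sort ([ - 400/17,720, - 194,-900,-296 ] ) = [-900, - 296,-194, - 400/17,720 ]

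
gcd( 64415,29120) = 65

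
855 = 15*57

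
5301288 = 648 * 8181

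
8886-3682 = 5204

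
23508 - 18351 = 5157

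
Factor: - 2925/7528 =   -  2^( -3)*3^2 * 5^2*13^1* 941^( - 1 )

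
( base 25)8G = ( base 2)11011000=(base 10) 216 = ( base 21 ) a6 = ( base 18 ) c0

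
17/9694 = 17/9694= 0.00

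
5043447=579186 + 4464261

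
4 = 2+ 2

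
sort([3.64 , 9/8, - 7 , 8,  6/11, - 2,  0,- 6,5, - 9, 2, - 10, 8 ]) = [ - 10, - 9, - 7, - 6, - 2,0, 6/11,9/8,2,3.64, 5,8, 8]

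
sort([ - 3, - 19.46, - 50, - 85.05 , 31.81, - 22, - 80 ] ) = [-85.05,  -  80, - 50,  -  22, - 19.46,  -  3, 31.81] 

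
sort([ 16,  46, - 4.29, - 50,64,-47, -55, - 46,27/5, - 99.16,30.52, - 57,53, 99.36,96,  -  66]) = [ - 99.16, - 66, - 57,-55, - 50, - 47, - 46, - 4.29, 27/5,16,30.52,46,53,  64, 96,  99.36] 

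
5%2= 1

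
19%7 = 5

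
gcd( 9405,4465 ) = 95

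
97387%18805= 3362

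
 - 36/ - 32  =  1 + 1/8  =  1.12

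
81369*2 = 162738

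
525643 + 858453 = 1384096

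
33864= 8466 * 4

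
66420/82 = 810 = 810.00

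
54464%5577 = 4271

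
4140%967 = 272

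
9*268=2412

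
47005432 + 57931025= 104936457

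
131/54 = 131/54 = 2.43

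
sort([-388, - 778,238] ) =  [  -  778, - 388,238 ] 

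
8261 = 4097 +4164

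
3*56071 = 168213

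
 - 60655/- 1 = 60655/1=60655.00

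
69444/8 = 17361/2 = 8680.50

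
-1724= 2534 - 4258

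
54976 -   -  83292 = 138268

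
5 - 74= - 69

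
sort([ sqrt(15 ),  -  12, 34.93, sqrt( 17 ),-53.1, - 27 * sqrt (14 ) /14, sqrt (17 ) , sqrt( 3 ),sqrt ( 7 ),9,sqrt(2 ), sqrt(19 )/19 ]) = [ - 53.1, - 12, - 27 *sqrt(14) /14,sqrt ( 19) /19,sqrt( 2 ), sqrt( 3),sqrt(7 ),sqrt ( 15), sqrt( 17 ),sqrt( 17),9  ,  34.93 ]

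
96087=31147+64940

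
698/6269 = 698/6269=0.11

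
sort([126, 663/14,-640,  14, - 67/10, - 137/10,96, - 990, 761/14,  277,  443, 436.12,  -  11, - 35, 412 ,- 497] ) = [ - 990, - 640, - 497,-35,-137/10,-11,-67/10,14, 663/14, 761/14,96,126, 277,412,436.12,443 ] 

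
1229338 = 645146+584192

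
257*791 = 203287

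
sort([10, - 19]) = [ - 19, 10] 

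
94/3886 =47/1943 = 0.02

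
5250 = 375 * 14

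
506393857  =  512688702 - 6294845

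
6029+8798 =14827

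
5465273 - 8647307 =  - 3182034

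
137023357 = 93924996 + 43098361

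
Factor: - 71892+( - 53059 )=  - 124951 = -124951^1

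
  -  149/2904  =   - 1 + 2755/2904=   - 0.05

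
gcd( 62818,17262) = 14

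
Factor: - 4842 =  - 2^1*3^2*269^1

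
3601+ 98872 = 102473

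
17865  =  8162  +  9703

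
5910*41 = 242310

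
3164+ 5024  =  8188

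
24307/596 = 40 + 467/596 = 40.78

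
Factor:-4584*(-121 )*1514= 2^4 * 3^1*11^2 * 191^1*757^1 =839761296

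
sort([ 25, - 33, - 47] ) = [ -47,-33,25] 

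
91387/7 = 13055 + 2/7 =13055.29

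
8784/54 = 488/3 = 162.67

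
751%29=26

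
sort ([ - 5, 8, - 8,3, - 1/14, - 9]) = [ - 9, - 8, - 5, - 1/14, 3,8] 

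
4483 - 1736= 2747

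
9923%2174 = 1227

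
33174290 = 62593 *530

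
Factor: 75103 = 7^1 *10729^1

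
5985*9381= 56145285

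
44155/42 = 1051 + 13/42  =  1051.31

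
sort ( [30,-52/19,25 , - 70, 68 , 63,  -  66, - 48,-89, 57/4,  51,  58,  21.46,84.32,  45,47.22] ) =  [-89, - 70,-66, - 48, - 52/19,  57/4, 21.46, 25 , 30, 45,  47.22,51, 58, 63,68,84.32 ]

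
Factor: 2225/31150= 2^(  -  1 )*7^( - 1 ) = 1/14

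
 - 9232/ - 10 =923  +  1/5 =923.20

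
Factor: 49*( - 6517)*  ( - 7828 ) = 2^2 * 7^5*19^2 * 103^1 = 2499738724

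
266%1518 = 266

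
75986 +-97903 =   -  21917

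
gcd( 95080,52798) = 2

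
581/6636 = 83/948  =  0.09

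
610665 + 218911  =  829576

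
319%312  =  7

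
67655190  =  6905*9798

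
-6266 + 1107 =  - 5159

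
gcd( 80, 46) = 2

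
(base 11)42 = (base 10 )46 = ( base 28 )1I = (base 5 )141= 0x2E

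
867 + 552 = 1419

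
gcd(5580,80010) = 90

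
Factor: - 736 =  - 2^5*23^1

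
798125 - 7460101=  - 6661976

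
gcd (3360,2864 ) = 16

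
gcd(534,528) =6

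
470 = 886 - 416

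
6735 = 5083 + 1652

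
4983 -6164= - 1181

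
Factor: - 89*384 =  - 2^7*3^1*89^1 = -34176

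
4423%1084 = 87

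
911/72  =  12 + 47/72   =  12.65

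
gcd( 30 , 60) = 30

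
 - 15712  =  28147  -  43859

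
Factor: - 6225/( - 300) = 83/4 = 2^( - 2) * 83^1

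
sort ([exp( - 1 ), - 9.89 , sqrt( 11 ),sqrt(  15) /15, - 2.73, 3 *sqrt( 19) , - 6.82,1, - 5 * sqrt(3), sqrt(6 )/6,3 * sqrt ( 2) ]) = [ - 9.89, - 5*sqrt( 3), - 6.82, - 2.73, sqrt ( 15)/15,exp( - 1) , sqrt( 6)/6,1 , sqrt ( 11 ),3*sqrt(2 ),3*sqrt( 19 )]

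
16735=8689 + 8046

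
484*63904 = 30929536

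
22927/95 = 241 + 32/95 = 241.34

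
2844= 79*36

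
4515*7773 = 35095095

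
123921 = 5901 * 21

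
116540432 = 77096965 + 39443467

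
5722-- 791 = 6513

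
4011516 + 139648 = 4151164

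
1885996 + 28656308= 30542304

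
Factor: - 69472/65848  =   - 8684/8231 = - 2^2*13^1*167^1*8231^(-1 )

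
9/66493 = 9/66493 =0.00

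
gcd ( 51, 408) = 51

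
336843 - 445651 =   -  108808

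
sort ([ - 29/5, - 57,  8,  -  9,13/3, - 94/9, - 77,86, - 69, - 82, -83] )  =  [ -83, - 82, -77,-69, - 57 ,-94/9, - 9, - 29/5,13/3,  8,86] 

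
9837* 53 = 521361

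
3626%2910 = 716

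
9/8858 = 9/8858 = 0.00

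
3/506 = 3/506= 0.01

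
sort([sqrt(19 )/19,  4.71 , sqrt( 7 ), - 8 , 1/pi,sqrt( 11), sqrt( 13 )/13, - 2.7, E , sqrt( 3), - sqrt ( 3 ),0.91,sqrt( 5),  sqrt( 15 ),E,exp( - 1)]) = [ - 8 , - 2.7, - sqrt( 3 ),  sqrt( 19 ) /19, sqrt( 13) /13,1/pi, exp(-1),0.91,sqrt( 3),sqrt( 5),sqrt( 7),  E, E, sqrt( 11 ), sqrt( 15), 4.71]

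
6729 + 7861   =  14590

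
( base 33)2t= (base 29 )38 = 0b1011111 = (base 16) 5F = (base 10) 95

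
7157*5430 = 38862510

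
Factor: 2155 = 5^1*431^1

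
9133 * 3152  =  28787216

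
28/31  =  28/31 = 0.90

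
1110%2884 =1110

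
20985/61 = 20985/61 = 344.02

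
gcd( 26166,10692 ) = 6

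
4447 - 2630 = 1817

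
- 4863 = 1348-6211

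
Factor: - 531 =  - 3^2*59^1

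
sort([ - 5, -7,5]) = [ - 7, - 5, 5 ]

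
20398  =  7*2914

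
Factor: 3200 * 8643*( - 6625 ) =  - 2^7 *3^1 *5^5 *43^1 * 53^1 *67^1=- 183231600000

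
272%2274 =272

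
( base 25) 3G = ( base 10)91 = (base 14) 67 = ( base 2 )1011011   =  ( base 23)3m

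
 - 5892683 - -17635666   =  11742983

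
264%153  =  111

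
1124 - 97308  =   - 96184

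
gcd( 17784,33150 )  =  78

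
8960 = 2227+6733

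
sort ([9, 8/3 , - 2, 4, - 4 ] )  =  [ - 4,-2 , 8/3,4, 9 ]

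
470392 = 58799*8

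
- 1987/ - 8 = 1987/8=   248.38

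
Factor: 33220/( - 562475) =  - 2^2*5^ ( - 1)*11^1*149^( - 1) = - 44/745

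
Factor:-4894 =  - 2^1*2447^1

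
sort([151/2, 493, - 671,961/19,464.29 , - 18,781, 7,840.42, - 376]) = [ - 671,-376,- 18,7,961/19,151/2,  464.29, 493,781,840.42] 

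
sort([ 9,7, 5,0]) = [ 0,5, 7,9 ] 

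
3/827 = 3/827= 0.00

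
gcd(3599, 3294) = 61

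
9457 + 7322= 16779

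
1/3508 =1/3508  =  0.00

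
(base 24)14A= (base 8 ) 1252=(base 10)682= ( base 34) k2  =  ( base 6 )3054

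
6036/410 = 3018/205 = 14.72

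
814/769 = 814/769 = 1.06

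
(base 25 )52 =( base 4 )1333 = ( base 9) 151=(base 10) 127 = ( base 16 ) 7f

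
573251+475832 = 1049083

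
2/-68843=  - 2/68843 =- 0.00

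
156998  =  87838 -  - 69160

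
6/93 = 2/31 =0.06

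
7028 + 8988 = 16016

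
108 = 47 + 61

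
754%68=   6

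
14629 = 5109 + 9520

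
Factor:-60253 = - 89^1 *677^1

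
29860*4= 119440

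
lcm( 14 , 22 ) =154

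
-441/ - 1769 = 441/1769  =  0.25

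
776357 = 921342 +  -144985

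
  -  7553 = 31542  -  39095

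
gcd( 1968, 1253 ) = 1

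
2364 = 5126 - 2762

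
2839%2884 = 2839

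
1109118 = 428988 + 680130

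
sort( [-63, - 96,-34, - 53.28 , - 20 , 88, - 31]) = [-96, - 63,-53.28,-34, - 31, - 20,88 ] 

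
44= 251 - 207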